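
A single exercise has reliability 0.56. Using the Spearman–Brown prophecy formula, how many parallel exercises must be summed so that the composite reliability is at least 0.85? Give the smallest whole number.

k ≥ ρ*(1−ρ₁)/(ρ₁(1−ρ*)) = 0.85·0.44 / (0.56·0.15) = 4.452.
Smallest integer k = 5.

5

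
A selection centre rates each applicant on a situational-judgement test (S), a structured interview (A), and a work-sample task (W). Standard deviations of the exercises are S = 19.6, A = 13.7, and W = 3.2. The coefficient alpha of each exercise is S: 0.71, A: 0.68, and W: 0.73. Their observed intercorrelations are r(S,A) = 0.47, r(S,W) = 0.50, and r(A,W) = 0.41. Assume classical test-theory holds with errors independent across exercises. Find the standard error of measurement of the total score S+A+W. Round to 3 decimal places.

Var(total) = 582.09 + 351.078 = 933.168.
True-score variance = 407.858 + 351.078 = 758.936, so reliability = 0.8133.
Error variance = 933.168 − 758.936 = 174.232; SEM = √174.232 = 13.200.

13.200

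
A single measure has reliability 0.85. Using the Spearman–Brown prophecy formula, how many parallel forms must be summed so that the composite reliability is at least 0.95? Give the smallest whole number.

k ≥ ρ*(1−ρ₁)/(ρ₁(1−ρ*)) = 0.95·0.15 / (0.85·0.05) = 3.353.
Smallest integer k = 4.

4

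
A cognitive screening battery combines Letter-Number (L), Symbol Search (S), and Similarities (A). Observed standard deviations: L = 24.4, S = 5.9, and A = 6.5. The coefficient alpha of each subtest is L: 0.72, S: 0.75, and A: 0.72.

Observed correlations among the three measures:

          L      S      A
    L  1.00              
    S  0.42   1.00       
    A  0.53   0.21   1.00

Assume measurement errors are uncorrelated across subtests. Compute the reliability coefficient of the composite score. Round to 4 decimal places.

0.8085

Var(L+S+A) = 24.4² + 5.9² + 6.5² + 2·[24.4·5.9·0.42 + 24.4·6.5·0.53 + 5.9·6.5·0.21] = 672.42 + 305.149 = 977.569.
Under uncorrelated errors the observed covariances equal the true-score covariances, so only the own-variance terms attenuate.
True-score variance = [24.4²·0.72 + 5.9²·0.75 + 6.5²·0.72] + 305.149 = 485.187 + 305.149 = 790.336.
Reliability = 790.336 / 977.569 = 0.8085.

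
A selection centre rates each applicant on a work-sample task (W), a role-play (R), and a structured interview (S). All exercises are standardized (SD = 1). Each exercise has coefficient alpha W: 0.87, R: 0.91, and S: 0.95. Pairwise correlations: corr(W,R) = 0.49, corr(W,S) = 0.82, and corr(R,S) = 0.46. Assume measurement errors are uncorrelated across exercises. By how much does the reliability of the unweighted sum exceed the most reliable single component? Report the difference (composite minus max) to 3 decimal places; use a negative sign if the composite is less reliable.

0.009

Var(sum) = 3 + 3.54 = 6.54; true-score variance = 2.73 + 3.54 = 6.27; composite reliability = 0.9587.
Max component reliability = 0.9500.
Difference = 0.9587 − 0.9500 = 0.009.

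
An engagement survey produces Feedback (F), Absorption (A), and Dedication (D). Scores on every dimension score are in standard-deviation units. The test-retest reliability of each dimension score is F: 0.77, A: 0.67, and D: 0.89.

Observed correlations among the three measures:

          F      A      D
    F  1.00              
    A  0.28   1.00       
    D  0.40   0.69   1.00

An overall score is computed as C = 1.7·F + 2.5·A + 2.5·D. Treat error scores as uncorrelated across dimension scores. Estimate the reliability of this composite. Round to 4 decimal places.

Var(C) = 1.7² + 2.5² + 2.5² + 2·[4.25·0.28 + 4.25·0.40 + 6.25·0.69] = 15.39 + 14.405 = 29.795.
Under uncorrelated errors the observed covariances equal the true-score covariances, so only the own-variance terms attenuate.
True-score variance = [1.7²·0.77 + 2.5²·0.67 + 2.5²·0.89] + 14.405 = 11.9753 + 14.405 = 26.3803.
Reliability = 26.3803 / 29.795 = 0.8854.

0.8854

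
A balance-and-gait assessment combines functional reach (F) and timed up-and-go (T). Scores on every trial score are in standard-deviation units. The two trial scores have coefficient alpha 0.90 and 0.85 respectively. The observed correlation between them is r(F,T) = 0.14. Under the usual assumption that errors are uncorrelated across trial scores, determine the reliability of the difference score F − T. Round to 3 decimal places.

Var(F−T) = 1 + 1 − 2·0.14 = 2 − 0.28 = 1.72.
Under uncorrelated errors the observed covariances equal the true-score covariances, so only the own-variance terms attenuate.
True-score variance = [0.90 + 0.85] − 0.28 = 1.75 − 0.28 = 1.47.
Reliability = 1.47 / 1.72 = 0.855.

0.855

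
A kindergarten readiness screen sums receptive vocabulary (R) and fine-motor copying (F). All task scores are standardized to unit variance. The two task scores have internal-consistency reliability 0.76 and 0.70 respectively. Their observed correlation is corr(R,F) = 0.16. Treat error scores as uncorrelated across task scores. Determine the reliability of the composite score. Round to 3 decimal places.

0.767

Var(R+F) = 2 + 2·[0.16] = 2 + 0.32 = 2.32.
With uncorrelated errors the cross-covariances are all true-score covariance, so they carry over unchanged; only the diagonal terms shrink to ρᵢσᵢ².
True-score variance = [0.76 + 0.70] + 0.32 = 1.46 + 0.32 = 1.78.
Reliability = 1.78 / 2.32 = 0.767.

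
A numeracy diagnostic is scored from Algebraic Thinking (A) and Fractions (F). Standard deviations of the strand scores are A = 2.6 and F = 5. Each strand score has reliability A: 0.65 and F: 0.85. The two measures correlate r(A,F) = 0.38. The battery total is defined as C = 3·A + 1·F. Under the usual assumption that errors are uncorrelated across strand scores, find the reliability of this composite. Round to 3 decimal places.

0.783

Var(C) = 3²·2.6² + 5² + 2·[3·2.6·5·0.38] = 85.84 + 29.64 = 115.48.
With uncorrelated errors the cross-covariances are all true-score covariance, so they carry over unchanged; only the diagonal terms shrink to ρᵢσᵢ².
True-score variance = [3²·2.6²·0.65 + 5²·0.85] + 29.64 = 60.796 + 29.64 = 90.436.
Reliability = 90.436 / 115.48 = 0.783.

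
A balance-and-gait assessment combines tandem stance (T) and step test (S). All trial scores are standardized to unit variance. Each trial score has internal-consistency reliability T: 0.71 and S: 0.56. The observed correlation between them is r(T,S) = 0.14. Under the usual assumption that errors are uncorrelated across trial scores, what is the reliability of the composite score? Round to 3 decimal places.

0.680

Var(T+S) = 2 + 2·[0.14] = 2 + 0.28 = 2.28.
Under uncorrelated errors the observed covariances equal the true-score covariances, so only the own-variance terms attenuate.
True-score variance = [0.71 + 0.56] + 0.28 = 1.27 + 0.28 = 1.55.
Reliability = 1.55 / 2.28 = 0.680.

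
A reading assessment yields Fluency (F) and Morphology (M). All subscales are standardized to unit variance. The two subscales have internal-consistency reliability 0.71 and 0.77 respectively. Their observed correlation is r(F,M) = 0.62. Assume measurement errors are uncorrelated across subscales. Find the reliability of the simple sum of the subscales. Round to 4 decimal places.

0.8395

Var(F+M) = 2 + 2·[0.62] = 2 + 1.24 = 3.24.
Under uncorrelated errors the observed covariances equal the true-score covariances, so only the own-variance terms attenuate.
True-score variance = [0.71 + 0.77] + 1.24 = 1.48 + 1.24 = 2.72.
Reliability = 2.72 / 3.24 = 0.8395.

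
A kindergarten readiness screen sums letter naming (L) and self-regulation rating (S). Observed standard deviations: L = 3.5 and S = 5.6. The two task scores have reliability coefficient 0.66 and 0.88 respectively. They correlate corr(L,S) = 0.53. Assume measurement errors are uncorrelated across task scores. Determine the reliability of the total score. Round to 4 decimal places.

Var(L+S) = 3.5² + 5.6² + 2·[3.5·5.6·0.53] = 43.61 + 20.776 = 64.386.
Under uncorrelated errors the observed covariances equal the true-score covariances, so only the own-variance terms attenuate.
True-score variance = [3.5²·0.66 + 5.6²·0.88] + 20.776 = 35.6818 + 20.776 = 56.4578.
Reliability = 56.4578 / 64.386 = 0.8769.

0.8769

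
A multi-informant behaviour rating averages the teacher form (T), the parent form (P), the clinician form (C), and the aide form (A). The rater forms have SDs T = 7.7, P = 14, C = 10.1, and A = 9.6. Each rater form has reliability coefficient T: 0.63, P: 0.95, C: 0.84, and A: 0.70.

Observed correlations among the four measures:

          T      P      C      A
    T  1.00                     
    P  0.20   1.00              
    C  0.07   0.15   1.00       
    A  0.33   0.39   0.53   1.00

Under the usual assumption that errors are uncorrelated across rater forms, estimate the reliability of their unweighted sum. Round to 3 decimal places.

0.906

Var(T+P+C+A) = 7.7² + 14² + 10.1² + 9.6² + 2·[7.7·14·0.20 + 7.7·10.1·0.07 + 7.7·9.6·0.33 + 14·10.1·0.15 + 14·9.6·0.39 + 10.1·9.6·0.53] = 449.46 + 352.825 = 802.285.
Because errors are independent across components, Cov(Tᵢ,Tⱼ) = Cov(Xᵢ,Xⱼ); the off-diagonal part of the true-score variance is the same as above.
True-score variance = [7.7²·0.63 + 14²·0.95 + 10.1²·0.84 + 9.6²·0.70] + 352.825 = 373.753 + 352.825 = 726.578.
Reliability = 726.578 / 802.285 = 0.906.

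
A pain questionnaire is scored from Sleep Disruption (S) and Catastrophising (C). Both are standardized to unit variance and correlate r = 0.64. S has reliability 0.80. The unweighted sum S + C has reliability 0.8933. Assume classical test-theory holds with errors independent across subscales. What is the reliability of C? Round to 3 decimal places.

Var(S+C) = 2 + 2·0.64 = 3.280.
True-score variance = ρ_S + ρ_C + 2·0.64, so 0.8933 = (0.80 + ρ_C + 1.28) / 3.280.
ρ_C = 0.8933·3.280 − 0.80 − 1.28 = 0.850.

0.850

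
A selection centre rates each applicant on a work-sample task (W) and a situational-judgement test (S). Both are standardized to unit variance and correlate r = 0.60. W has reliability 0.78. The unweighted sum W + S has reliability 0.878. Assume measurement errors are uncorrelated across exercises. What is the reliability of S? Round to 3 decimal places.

Var(W+S) = 2 + 2·0.60 = 3.200.
True-score variance = ρ_W + ρ_S + 2·0.60, so 0.878 = (0.78 + ρ_S + 1.20) / 3.200.
ρ_S = 0.878·3.200 − 0.78 − 1.20 = 0.830.

0.830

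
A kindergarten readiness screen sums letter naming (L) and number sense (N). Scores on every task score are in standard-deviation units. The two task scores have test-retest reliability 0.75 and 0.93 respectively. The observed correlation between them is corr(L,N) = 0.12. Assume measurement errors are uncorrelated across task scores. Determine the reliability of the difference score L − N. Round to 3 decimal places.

Var(L−N) = 1 + 1 − 2·0.12 = 2 − 0.24 = 1.76.
With uncorrelated errors the cross-covariances are all true-score covariance, so they carry over unchanged; only the diagonal terms shrink to ρᵢσᵢ².
True-score variance = [0.75 + 0.93] − 0.24 = 1.68 − 0.24 = 1.44.
Reliability = 1.44 / 1.76 = 0.818.

0.818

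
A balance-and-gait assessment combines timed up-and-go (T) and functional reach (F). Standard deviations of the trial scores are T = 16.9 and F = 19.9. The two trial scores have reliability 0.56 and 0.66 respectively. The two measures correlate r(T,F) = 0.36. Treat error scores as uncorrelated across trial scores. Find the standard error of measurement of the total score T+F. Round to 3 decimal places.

16.134

Var(total) = 681.62 + 242.143 = 923.763.
True-score variance = 421.308 + 242.143 = 663.451, so reliability = 0.7182.
Error variance = 923.763 − 663.451 = 260.312; SEM = √260.312 = 16.134.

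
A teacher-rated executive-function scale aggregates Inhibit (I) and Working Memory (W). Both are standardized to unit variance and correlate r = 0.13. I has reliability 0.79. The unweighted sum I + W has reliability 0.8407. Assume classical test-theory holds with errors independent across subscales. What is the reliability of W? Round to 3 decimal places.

0.850

Var(I+W) = 2 + 2·0.13 = 2.260.
True-score variance = ρ_I + ρ_W + 2·0.13, so 0.8407 = (0.79 + ρ_W + 0.26) / 2.260.
ρ_W = 0.8407·2.260 − 0.79 − 0.26 = 0.850.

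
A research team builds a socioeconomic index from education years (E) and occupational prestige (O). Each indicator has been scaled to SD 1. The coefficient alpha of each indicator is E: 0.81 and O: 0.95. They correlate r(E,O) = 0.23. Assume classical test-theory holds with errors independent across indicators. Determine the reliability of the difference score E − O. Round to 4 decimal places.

Var(E−O) = 1 + 1 − 2·0.23 = 2 − 0.46 = 1.54.
Under uncorrelated errors the observed covariances equal the true-score covariances, so only the own-variance terms attenuate.
True-score variance = [0.81 + 0.95] − 0.46 = 1.76 − 0.46 = 1.3.
Reliability = 1.3 / 1.54 = 0.8442.

0.8442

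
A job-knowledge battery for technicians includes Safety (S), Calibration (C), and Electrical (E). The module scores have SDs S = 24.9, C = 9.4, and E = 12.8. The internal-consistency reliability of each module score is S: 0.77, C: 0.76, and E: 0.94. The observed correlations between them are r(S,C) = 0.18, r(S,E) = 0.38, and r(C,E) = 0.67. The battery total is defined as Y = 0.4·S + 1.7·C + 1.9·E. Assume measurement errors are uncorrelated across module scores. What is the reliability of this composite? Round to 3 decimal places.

Var(Y) = 0.4²·24.9² + 1.7²·9.4² + 1.9²·12.8² + 2·[0.68·24.9·9.4·0.18 + 0.76·24.9·12.8·0.38 + 3.23·9.4·12.8·0.67] = 946.024 + 762.16 = 1708.18.
With uncorrelated errors the cross-covariances are all true-score covariance, so they carry over unchanged; only the diagonal terms shrink to ρᵢσᵢ².
True-score variance = [0.4²·24.9²·0.77 + 1.7²·9.4²·0.76 + 1.9²·12.8²·0.94] + 762.16 = 826.434 + 762.16 = 1588.59.
Reliability = 1588.59 / 1708.18 = 0.930.

0.930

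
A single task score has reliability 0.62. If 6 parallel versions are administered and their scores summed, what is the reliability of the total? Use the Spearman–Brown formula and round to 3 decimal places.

ρ_k = kρ / (1 + (k−1)ρ) = 6·0.62 / (1 + 5·0.62) = 3.720 / 4.100 = 0.907.

0.907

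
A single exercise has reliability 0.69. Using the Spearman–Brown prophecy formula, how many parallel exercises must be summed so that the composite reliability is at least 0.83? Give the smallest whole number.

3

k ≥ ρ*(1−ρ₁)/(ρ₁(1−ρ*)) = 0.83·0.31 / (0.69·0.17) = 2.194.
Smallest integer k = 3.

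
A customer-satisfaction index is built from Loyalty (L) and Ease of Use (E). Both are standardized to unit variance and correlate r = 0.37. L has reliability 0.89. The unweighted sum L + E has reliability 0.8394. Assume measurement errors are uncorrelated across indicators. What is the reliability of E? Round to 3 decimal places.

Var(L+E) = 2 + 2·0.37 = 2.740.
True-score variance = ρ_L + ρ_E + 2·0.37, so 0.8394 = (0.89 + ρ_E + 0.74) / 2.740.
ρ_E = 0.8394·2.740 − 0.89 − 0.74 = 0.670.

0.670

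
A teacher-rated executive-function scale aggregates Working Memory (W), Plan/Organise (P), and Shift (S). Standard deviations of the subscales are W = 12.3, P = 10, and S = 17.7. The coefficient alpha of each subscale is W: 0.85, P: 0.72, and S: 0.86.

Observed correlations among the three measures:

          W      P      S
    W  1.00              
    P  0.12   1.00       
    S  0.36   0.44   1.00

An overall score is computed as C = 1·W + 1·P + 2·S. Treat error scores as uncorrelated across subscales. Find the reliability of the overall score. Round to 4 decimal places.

Var(C) = 12.3² + 10² + 2²·17.7² + 2·[12.3·10·0.12 + 2·12.3·17.7·0.36 + 2·10·17.7·0.44] = 1504.45 + 654.542 = 2158.99.
Under uncorrelated errors the observed covariances equal the true-score covariances, so only the own-variance terms attenuate.
True-score variance = [12.3²·0.85 + 10²·0.72 + 2²·17.7²·0.86] + 654.542 = 1278.31 + 654.542 = 1932.86.
Reliability = 1932.86 / 2158.99 = 0.8953.

0.8953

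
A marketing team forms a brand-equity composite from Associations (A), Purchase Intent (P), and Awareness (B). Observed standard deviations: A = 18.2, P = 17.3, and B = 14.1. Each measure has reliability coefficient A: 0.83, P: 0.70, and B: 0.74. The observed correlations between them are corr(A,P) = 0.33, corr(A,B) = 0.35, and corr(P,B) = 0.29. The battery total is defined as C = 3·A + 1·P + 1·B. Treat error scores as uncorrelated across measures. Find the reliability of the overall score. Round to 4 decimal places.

Var(C) = 3²·18.2² + 17.3² + 14.1² + 2·[3·18.2·17.3·0.33 + 3·18.2·14.1·0.35 + 17.3·14.1·0.29] = 3479.26 + 1303.8 = 4783.06.
Under uncorrelated errors the observed covariances equal the true-score covariances, so only the own-variance terms attenuate.
True-score variance = [3²·18.2²·0.83 + 17.3²·0.70 + 14.1²·0.74] + 1303.8 = 2830.99 + 1303.8 = 4134.79.
Reliability = 4134.79 / 4783.06 = 0.8645.

0.8645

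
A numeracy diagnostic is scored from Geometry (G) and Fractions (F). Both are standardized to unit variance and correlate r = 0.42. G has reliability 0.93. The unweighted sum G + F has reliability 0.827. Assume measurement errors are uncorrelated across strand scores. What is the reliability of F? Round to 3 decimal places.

Var(G+F) = 2 + 2·0.42 = 2.840.
True-score variance = ρ_G + ρ_F + 2·0.42, so 0.827 = (0.93 + ρ_F + 0.84) / 2.840.
ρ_F = 0.827·2.840 − 0.93 − 0.84 = 0.579.

0.579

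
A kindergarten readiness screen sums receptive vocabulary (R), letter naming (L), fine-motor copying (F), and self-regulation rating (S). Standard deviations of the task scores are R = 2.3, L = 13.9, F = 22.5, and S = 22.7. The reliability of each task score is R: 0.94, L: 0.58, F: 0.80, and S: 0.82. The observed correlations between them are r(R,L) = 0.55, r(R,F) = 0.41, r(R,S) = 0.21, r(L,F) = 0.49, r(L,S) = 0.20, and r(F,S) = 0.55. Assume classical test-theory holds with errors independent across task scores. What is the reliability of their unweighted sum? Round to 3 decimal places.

0.881

Var(R+L+F+S) = 2.3² + 13.9² + 22.5² + 22.7² + 2·[2.3·13.9·0.55 + 2.3·22.5·0.41 + 2.3·22.7·0.21 + 13.9·22.5·0.49 + 13.9·22.7·0.20 + 22.5·22.7·0.55] = 1220.04 + 1094.06 = 2314.1.
With uncorrelated errors the cross-covariances are all true-score covariance, so they carry over unchanged; only the diagonal terms shrink to ρᵢσᵢ².
True-score variance = [2.3²·0.94 + 13.9²·0.58 + 22.5²·0.80 + 22.7²·0.82] + 1094.06 = 944.572 + 1094.06 = 2038.63.
Reliability = 2038.63 / 2314.1 = 0.881.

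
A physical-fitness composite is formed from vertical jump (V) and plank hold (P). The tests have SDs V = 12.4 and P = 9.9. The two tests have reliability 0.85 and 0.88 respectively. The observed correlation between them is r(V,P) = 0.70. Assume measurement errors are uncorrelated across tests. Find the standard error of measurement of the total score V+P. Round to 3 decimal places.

Var(total) = 251.77 + 171.864 = 423.634.
True-score variance = 216.945 + 171.864 = 388.809, so reliability = 0.9178.
Error variance = 423.634 − 388.809 = 34.8252; SEM = √34.8252 = 5.901.

5.901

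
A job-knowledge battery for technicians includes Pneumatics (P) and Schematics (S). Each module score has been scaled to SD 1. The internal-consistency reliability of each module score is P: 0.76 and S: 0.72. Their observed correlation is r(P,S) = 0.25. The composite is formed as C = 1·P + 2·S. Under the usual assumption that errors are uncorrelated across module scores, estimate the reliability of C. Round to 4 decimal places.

Var(C) = 1 + 2² + 2·[2·0.25] = 5 + 1 = 6.
Because errors are independent across components, Cov(Tᵢ,Tⱼ) = Cov(Xᵢ,Xⱼ); the off-diagonal part of the true-score variance is the same as above.
True-score variance = [0.76 + 2²·0.72] + 1 = 3.64 + 1 = 4.64.
Reliability = 4.64 / 6 = 0.7733.

0.7733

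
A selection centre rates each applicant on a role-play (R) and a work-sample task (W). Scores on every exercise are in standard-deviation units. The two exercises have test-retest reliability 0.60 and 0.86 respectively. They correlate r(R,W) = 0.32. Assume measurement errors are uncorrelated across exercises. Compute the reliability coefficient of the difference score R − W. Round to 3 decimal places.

Var(R−W) = 1 + 1 − 2·0.32 = 2 − 0.64 = 1.36.
Because errors are independent across components, Cov(Tᵢ,Tⱼ) = Cov(Xᵢ,Xⱼ); the off-diagonal part of the true-score variance is the same as above.
True-score variance = [0.60 + 0.86] − 0.64 = 1.46 − 0.64 = 0.82.
Reliability = 0.82 / 1.36 = 0.603.

0.603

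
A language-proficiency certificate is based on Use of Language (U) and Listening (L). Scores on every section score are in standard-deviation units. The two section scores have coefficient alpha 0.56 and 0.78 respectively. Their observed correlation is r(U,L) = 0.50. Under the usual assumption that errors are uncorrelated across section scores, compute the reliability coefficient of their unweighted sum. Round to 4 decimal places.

0.7800

Var(U+L) = 2 + 2·[0.50] = 2 + 1 = 3.
With uncorrelated errors the cross-covariances are all true-score covariance, so they carry over unchanged; only the diagonal terms shrink to ρᵢσᵢ².
True-score variance = [0.56 + 0.78] + 1 = 1.34 + 1 = 2.34.
Reliability = 2.34 / 3 = 0.7800.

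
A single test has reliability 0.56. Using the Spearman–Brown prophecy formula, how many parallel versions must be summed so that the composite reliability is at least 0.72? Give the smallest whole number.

3

k ≥ ρ*(1−ρ₁)/(ρ₁(1−ρ*)) = 0.72·0.44 / (0.56·0.28) = 2.020.
Smallest integer k = 3.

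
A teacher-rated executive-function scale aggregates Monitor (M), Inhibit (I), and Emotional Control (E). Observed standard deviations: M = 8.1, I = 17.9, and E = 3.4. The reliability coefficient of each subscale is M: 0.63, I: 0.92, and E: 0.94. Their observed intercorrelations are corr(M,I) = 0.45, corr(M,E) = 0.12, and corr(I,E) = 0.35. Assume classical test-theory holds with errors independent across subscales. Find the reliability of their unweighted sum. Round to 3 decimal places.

Var(M+I+E) = 8.1² + 17.9² + 3.4² + 2·[8.1·17.9·0.45 + 8.1·3.4·0.12 + 17.9·3.4·0.35] = 397.58 + 179.703 = 577.283.
With uncorrelated errors the cross-covariances are all true-score covariance, so they carry over unchanged; only the diagonal terms shrink to ρᵢσᵢ².
True-score variance = [8.1²·0.63 + 17.9²·0.92 + 3.4²·0.94] + 179.703 = 346.978 + 179.703 = 526.68.
Reliability = 526.68 / 577.283 = 0.912.

0.912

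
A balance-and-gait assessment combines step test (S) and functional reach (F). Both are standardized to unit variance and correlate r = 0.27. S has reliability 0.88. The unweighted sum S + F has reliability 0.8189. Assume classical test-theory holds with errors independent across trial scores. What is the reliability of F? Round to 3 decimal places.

Var(S+F) = 2 + 2·0.27 = 2.540.
True-score variance = ρ_S + ρ_F + 2·0.27, so 0.8189 = (0.88 + ρ_F + 0.54) / 2.540.
ρ_F = 0.8189·2.540 − 0.88 − 0.54 = 0.660.

0.660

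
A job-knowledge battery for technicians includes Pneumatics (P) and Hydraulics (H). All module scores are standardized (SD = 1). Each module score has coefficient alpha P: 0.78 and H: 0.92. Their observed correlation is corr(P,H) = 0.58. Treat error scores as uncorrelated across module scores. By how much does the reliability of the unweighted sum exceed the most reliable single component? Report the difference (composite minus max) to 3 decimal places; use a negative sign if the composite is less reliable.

-0.015

Var(sum) = 2 + 1.16 = 3.16; true-score variance = 1.7 + 1.16 = 2.86; composite reliability = 0.9051.
Max component reliability = 0.9200.
Difference = 0.9051 − 0.9200 = -0.015.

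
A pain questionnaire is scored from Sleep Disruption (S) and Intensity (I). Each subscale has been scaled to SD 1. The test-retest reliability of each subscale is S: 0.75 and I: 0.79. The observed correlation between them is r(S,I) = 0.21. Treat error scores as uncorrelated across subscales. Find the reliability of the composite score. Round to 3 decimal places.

0.810

Var(S+I) = 2 + 2·[0.21] = 2 + 0.42 = 2.42.
Because errors are independent across components, Cov(Tᵢ,Tⱼ) = Cov(Xᵢ,Xⱼ); the off-diagonal part of the true-score variance is the same as above.
True-score variance = [0.75 + 0.79] + 0.42 = 1.54 + 0.42 = 1.96.
Reliability = 1.96 / 2.42 = 0.810.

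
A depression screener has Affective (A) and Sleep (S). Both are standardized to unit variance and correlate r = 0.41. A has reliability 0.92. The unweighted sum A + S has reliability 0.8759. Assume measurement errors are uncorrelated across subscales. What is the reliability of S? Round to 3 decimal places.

Var(A+S) = 2 + 2·0.41 = 2.820.
True-score variance = ρ_A + ρ_S + 2·0.41, so 0.8759 = (0.92 + ρ_S + 0.82) / 2.820.
ρ_S = 0.8759·2.820 − 0.92 − 0.82 = 0.730.

0.730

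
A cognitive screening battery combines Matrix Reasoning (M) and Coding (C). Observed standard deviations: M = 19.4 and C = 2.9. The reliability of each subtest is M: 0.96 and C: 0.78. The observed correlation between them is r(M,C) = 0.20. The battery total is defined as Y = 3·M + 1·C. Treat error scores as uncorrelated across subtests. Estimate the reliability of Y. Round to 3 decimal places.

Var(Y) = 3²·19.4² + 2.9² + 2·[3·19.4·2.9·0.20] = 3395.65 + 67.512 = 3463.16.
With uncorrelated errors the cross-covariances are all true-score covariance, so they carry over unchanged; only the diagonal terms shrink to ρᵢσᵢ².
True-score variance = [3²·19.4²·0.96 + 2.9²·0.78] + 67.512 = 3258.31 + 67.512 = 3325.82.
Reliability = 3325.82 / 3463.16 = 0.960.

0.960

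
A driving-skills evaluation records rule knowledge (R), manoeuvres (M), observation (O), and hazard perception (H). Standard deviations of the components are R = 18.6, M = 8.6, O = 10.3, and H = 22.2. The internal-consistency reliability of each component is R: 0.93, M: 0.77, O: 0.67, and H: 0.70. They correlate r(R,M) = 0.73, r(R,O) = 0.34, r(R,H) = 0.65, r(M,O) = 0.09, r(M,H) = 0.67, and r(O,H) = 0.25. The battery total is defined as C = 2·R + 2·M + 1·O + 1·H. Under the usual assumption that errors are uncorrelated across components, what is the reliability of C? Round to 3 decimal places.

Var(C) = 2²·18.6² + 2²·8.6² + 10.3² + 22.2² + 2·[4·18.6·8.6·0.73 + 2·18.6·10.3·0.34 + 2·18.6·22.2·0.65 + 2·8.6·10.3·0.09 + 2·8.6·22.2·0.67 + 10.3·22.2·0.25] = 2278.61 + 2926.19 = 5204.8.
Under uncorrelated errors the observed covariances equal the true-score covariances, so only the own-variance terms attenuate.
True-score variance = [2²·18.6²·0.93 + 2²·8.6²·0.77 + 10.3²·0.67 + 22.2²·0.70] + 2926.19 = 1930.84 + 2926.19 = 4857.03.
Reliability = 4857.03 / 5204.8 = 0.933.

0.933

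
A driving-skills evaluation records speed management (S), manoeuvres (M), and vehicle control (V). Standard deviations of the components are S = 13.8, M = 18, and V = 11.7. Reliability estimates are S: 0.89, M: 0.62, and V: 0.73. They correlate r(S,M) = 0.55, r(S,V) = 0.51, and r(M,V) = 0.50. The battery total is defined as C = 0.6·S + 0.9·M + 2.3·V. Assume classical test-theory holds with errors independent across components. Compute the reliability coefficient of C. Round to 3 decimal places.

0.838

Var(C) = 0.6²·13.8² + 0.9²·18² + 2.3²·11.7² + 2·[0.54·13.8·18·0.55 + 1.38·13.8·11.7·0.51 + 2.07·18·11.7·0.50] = 1055.15 + 810.763 = 1865.91.
Under uncorrelated errors the observed covariances equal the true-score covariances, so only the own-variance terms attenuate.
True-score variance = [0.6²·13.8²·0.89 + 0.9²·18²·0.62 + 2.3²·11.7²·0.73] + 810.763 = 752.358 + 810.763 = 1563.12.
Reliability = 1563.12 / 1865.91 = 0.838.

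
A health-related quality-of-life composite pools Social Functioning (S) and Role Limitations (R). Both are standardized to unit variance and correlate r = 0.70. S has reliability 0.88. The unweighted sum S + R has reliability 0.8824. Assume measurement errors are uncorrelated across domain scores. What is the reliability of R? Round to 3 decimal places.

0.720

Var(S+R) = 2 + 2·0.70 = 3.400.
True-score variance = ρ_S + ρ_R + 2·0.70, so 0.8824 = (0.88 + ρ_R + 1.40) / 3.400.
ρ_R = 0.8824·3.400 − 0.88 − 1.40 = 0.720.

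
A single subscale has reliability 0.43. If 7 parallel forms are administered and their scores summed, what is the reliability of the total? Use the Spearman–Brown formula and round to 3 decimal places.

0.841

ρ_k = kρ / (1 + (k−1)ρ) = 7·0.43 / (1 + 6·0.43) = 3.010 / 3.580 = 0.841.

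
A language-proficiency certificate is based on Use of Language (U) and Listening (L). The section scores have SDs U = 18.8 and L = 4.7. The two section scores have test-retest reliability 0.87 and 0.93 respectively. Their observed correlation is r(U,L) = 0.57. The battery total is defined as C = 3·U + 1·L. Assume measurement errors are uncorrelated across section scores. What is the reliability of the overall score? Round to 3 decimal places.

Var(C) = 3²·18.8² + 4.7² + 2·[3·18.8·4.7·0.57] = 3203.05 + 302.191 = 3505.24.
Because errors are independent across components, Cov(Tᵢ,Tⱼ) = Cov(Xᵢ,Xⱼ); the off-diagonal part of the true-score variance is the same as above.
True-score variance = [3²·18.8²·0.87 + 4.7²·0.93] + 302.191 = 2787.98 + 302.191 = 3090.17.
Reliability = 3090.17 / 3505.24 = 0.882.

0.882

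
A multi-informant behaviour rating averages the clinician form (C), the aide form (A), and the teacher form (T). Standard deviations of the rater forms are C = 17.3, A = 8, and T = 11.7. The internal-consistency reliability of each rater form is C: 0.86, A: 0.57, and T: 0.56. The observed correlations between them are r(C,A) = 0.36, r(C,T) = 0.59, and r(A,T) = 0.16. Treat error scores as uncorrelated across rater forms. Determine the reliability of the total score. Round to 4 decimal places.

Var(C+A+T) = 17.3² + 8² + 11.7² + 2·[17.3·8·0.36 + 17.3·11.7·0.59 + 8·11.7·0.16] = 500.18 + 368.444 = 868.624.
Under uncorrelated errors the observed covariances equal the true-score covariances, so only the own-variance terms attenuate.
True-score variance = [17.3²·0.86 + 8²·0.57 + 11.7²·0.56] + 368.444 = 370.528 + 368.444 = 738.972.
Reliability = 738.972 / 868.624 = 0.8507.

0.8507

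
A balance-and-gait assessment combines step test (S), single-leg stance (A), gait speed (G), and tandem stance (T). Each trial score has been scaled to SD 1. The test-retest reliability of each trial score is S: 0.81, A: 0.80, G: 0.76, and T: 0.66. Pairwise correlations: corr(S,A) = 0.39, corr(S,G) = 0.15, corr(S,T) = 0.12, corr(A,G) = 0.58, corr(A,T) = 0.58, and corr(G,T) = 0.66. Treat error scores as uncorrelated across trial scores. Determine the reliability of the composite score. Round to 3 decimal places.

0.892

Var(S+A+G+T) = 4 + 2·[0.39 + 0.15 + 0.12 + 0.58 + 0.58 + 0.66] = 4 + 4.96 = 8.96.
Under uncorrelated errors the observed covariances equal the true-score covariances, so only the own-variance terms attenuate.
True-score variance = [0.81 + 0.80 + 0.76 + 0.66] + 4.96 = 3.03 + 4.96 = 7.99.
Reliability = 7.99 / 8.96 = 0.892.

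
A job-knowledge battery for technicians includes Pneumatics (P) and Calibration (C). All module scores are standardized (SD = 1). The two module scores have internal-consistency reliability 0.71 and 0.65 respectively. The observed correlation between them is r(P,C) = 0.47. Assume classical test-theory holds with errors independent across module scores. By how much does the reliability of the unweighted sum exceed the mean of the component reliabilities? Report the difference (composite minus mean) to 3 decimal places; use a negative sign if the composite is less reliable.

0.102

Var(sum) = 2 + 0.94 = 2.94; true-score variance = 1.36 + 0.94 = 2.3; composite reliability = 0.7823.
Mean component reliability = 0.6800.
Difference = 0.7823 − 0.6800 = 0.102.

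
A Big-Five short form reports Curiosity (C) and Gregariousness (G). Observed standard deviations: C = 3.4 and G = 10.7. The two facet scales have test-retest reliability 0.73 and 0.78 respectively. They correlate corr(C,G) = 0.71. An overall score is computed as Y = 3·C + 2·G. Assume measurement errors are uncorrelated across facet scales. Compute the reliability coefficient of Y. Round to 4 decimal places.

Var(Y) = 3²·3.4² + 2²·10.7² + 2·[6·3.4·10.7·0.71] = 562 + 309.958 = 871.958.
Because errors are independent across components, Cov(Tᵢ,Tⱼ) = Cov(Xᵢ,Xⱼ); the off-diagonal part of the true-score variance is the same as above.
True-score variance = [3²·3.4²·0.73 + 2²·10.7²·0.78] + 309.958 = 433.158 + 309.958 = 743.116.
Reliability = 743.116 / 871.958 = 0.8522.

0.8522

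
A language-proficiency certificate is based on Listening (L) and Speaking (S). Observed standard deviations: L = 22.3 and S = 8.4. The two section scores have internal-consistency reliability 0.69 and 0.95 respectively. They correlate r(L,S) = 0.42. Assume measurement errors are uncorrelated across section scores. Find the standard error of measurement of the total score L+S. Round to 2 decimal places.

12.56

Var(total) = 567.85 + 157.349 = 725.199.
True-score variance = 410.162 + 157.349 = 567.511, so reliability = 0.7826.
Error variance = 725.199 − 567.511 = 157.688; SEM = √157.688 = 12.56.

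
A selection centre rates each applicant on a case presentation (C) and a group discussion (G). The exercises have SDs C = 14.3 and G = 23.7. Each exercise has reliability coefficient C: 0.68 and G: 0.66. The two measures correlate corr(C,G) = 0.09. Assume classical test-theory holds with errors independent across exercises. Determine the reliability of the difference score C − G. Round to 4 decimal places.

0.6364

Var(C−G) = 14.3² + 23.7² − 2·14.3·23.7·0.09 = 766.18 − 61.0038 = 705.176.
With uncorrelated errors the cross-covariances are all true-score covariance, so they carry over unchanged; only the diagonal terms shrink to ρᵢσᵢ².
True-score variance = [14.3²·0.68 + 23.7²·0.66] − 61.0038 = 509.769 − 61.0038 = 448.765.
Reliability = 448.765 / 705.176 = 0.6364.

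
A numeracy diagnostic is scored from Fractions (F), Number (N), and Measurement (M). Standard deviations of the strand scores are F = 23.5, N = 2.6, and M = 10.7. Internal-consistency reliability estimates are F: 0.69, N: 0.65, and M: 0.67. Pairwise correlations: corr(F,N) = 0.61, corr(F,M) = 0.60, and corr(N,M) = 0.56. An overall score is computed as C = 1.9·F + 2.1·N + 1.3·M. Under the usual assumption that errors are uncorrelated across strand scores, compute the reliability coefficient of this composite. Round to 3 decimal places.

Var(C) = 1.9²·23.5² + 2.1²·2.6² + 1.3²·10.7² + 2·[3.99·23.5·2.6·0.61 + 2.47·23.5·10.7·0.60 + 2.73·2.6·10.7·0.56] = 2216.92 + 1127.78 = 3344.71.
With uncorrelated errors the cross-covariances are all true-score covariance, so they carry over unchanged; only the diagonal terms shrink to ρᵢσᵢ².
True-score variance = [1.9²·23.5²·0.69 + 2.1²·2.6²·0.65 + 1.3²·10.7²·0.67] + 1127.78 = 1524.61 + 1127.78 = 2652.4.
Reliability = 2652.4 / 3344.71 = 0.793.

0.793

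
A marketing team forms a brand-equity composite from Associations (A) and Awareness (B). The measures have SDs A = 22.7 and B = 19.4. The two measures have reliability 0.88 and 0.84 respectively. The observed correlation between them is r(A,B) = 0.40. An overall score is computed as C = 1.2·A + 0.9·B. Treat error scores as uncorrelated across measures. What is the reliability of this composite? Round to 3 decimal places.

Var(C) = 1.2²·22.7² + 0.9²·19.4² + 2·[1.08·22.7·19.4·0.40] = 1046.87 + 380.488 = 1427.36.
With uncorrelated errors the cross-covariances are all true-score covariance, so they carry over unchanged; only the diagonal terms shrink to ρᵢσᵢ².
True-score variance = [1.2²·22.7²·0.88 + 0.9²·19.4²·0.84] + 380.488 = 909.051 + 380.488 = 1289.54.
Reliability = 1289.54 / 1427.36 = 0.903.

0.903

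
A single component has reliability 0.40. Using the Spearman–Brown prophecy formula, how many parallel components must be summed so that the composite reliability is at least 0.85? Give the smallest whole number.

k ≥ ρ*(1−ρ₁)/(ρ₁(1−ρ*)) = 0.85·0.60 / (0.40·0.15) = 8.500.
Smallest integer k = 9.

9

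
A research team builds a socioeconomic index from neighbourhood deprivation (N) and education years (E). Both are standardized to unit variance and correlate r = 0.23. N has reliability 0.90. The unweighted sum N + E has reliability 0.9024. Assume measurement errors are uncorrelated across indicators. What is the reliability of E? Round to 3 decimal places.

Var(N+E) = 2 + 2·0.23 = 2.460.
True-score variance = ρ_N + ρ_E + 2·0.23, so 0.9024 = (0.90 + ρ_E + 0.46) / 2.460.
ρ_E = 0.9024·2.460 − 0.90 − 0.46 = 0.860.

0.860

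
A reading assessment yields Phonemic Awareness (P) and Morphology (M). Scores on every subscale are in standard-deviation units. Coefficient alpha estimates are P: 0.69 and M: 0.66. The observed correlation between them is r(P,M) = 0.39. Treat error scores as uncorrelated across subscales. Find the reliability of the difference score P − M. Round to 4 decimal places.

0.4672

Var(P−M) = 1 + 1 − 2·0.39 = 2 − 0.78 = 1.22.
Because errors are independent across components, Cov(Tᵢ,Tⱼ) = Cov(Xᵢ,Xⱼ); the off-diagonal part of the true-score variance is the same as above.
True-score variance = [0.69 + 0.66] − 0.78 = 1.35 − 0.78 = 0.57.
Reliability = 0.57 / 1.22 = 0.4672.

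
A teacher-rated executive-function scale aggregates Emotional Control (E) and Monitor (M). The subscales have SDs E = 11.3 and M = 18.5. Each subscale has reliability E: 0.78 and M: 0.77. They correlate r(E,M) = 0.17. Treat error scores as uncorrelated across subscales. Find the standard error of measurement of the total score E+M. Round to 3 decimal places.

Var(total) = 469.94 + 71.077 = 541.017.
True-score variance = 363.131 + 71.077 = 434.208, so reliability = 0.8026.
Error variance = 541.017 − 434.208 = 106.809; SEM = √106.809 = 10.335.

10.335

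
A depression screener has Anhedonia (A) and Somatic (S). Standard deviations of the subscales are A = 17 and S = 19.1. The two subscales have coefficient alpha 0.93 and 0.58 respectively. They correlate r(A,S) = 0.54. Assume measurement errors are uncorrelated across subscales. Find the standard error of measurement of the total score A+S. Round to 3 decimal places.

13.170

Var(total) = 653.81 + 350.676 = 1004.49.
True-score variance = 480.36 + 350.676 = 831.036, so reliability = 0.8273.
Error variance = 1004.49 − 831.036 = 173.45; SEM = √173.45 = 13.170.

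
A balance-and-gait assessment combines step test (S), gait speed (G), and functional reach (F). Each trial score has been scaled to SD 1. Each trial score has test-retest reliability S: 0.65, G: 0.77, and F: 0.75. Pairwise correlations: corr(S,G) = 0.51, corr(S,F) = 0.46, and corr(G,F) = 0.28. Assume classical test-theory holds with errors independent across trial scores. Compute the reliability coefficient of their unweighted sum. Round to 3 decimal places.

0.849

Var(S+G+F) = 3 + 2·[0.51 + 0.46 + 0.28] = 3 + 2.5 = 5.5.
Because errors are independent across components, Cov(Tᵢ,Tⱼ) = Cov(Xᵢ,Xⱼ); the off-diagonal part of the true-score variance is the same as above.
True-score variance = [0.65 + 0.77 + 0.75] + 2.5 = 2.17 + 2.5 = 4.67.
Reliability = 4.67 / 5.5 = 0.849.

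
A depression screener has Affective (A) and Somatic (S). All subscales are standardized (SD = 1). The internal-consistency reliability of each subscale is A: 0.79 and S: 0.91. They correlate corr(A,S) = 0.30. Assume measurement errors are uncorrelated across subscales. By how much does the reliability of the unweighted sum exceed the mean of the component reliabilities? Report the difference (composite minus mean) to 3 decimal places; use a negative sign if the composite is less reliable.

0.035

Var(sum) = 2 + 0.6 = 2.6; true-score variance = 1.7 + 0.6 = 2.3; composite reliability = 0.8846.
Mean component reliability = 0.8500.
Difference = 0.8846 − 0.8500 = 0.035.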